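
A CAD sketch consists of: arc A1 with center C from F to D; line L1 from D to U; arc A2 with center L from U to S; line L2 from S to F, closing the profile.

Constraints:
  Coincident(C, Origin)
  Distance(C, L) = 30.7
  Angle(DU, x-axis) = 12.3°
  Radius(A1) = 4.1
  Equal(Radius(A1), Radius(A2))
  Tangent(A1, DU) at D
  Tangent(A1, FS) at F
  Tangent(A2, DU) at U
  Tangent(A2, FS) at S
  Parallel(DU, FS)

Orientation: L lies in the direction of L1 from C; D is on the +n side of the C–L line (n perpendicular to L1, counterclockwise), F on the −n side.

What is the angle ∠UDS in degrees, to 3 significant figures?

15.0°

Tangency of A1 to both parallel lines with radius 4.1 puts D and F at C ± 4.1·n: D = (-0.873, 4.01), F = (0.873, -4.01). Equal radii place U and S the same way about L: U = L + 4.1·n = (29.1, 10.5), S = L − 4.1·n = (30.9, 2.53). Then cos ∠UDS = DU·DS / (|DU||DS|), giving 15.0°.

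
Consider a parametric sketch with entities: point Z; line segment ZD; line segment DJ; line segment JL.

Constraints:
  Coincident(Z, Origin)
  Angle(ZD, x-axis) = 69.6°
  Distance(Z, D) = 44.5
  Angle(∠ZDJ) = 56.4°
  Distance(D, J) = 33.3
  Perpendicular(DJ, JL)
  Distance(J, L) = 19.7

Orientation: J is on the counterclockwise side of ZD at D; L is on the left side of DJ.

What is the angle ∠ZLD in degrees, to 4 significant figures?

94.07°

Z is at the origin; ZD runs at 69.6° with length 44.5, so D = 44.5·(cos 69.6°, sin 69.6°) = (15.51, 41.71). ∠ZDJ = 56.4°, so DJ runs at 69.6° + (180° − 56.4°) = 193.2° from the x-axis; with |DJ| = 33.3, J = D + 33.3·(cos 193.2°, sin 193.2°) = (-16.91, 34.10). DJ ⟂ JL; with |JL| = 19.7 on the left of DJ, L = J + 19.7·(0.2284, -0.9736) = (-12.41, 14.93). Then cos ∠ZLD = LZ·LD / (|LZ||LD|), giving 94.07°.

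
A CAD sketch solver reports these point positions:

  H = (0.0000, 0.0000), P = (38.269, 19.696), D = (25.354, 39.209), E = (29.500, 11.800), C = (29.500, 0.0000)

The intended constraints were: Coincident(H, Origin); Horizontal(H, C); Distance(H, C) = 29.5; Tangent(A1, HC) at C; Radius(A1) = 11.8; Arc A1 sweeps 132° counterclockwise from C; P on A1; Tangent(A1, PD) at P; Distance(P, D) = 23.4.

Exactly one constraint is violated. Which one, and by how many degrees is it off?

Tangent(A1, PD) at P — off by 8.50°.

H = (0.00, 0.00) ✓; H.y = 0.00, C.y = 0.00 ✓; |HC| = 29.50 ✓; ∠(EC, CH) = 90.00° ✓; |EC| = 11.80 ✓; bearing(E→P) − bearing(E→C) = 132.0° ✓; |EP| = 11.80 ✓; ∠(EP, PD) = 98.50° ✗; |PD| = 23.40 ✓.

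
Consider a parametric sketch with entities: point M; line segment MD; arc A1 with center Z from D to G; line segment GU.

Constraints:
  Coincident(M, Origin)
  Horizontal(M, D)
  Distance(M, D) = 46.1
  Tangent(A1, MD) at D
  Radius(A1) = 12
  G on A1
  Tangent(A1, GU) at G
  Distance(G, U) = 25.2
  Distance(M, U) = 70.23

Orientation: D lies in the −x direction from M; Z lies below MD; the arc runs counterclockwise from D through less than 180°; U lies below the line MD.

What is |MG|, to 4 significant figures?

59.08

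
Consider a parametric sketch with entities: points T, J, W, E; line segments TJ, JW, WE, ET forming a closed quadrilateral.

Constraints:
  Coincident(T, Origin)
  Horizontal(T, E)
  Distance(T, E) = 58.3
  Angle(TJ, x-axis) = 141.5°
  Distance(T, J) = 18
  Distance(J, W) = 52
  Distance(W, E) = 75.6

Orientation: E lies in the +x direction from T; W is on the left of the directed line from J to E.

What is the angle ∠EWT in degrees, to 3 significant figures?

49.6°

T is at the origin; T and E share the same y with |TE| = 58.3 and E in +x, so E = (58.3, 0). TJ runs at 141.5° with |TJ| = 18.0, so J = (-14.1, 11.2). W is determined by |JW| = 52.0 and |WE| = 75.6 together: it lies at the intersection of circle(J, 52.0) and circle(E, 75.6). With |JE| = 73.2, the foot of the radical line on JE is 16.1 from J and the perpendicular offset is √(52.0² − 16.1²) = 49.5. Taking the left-of-JE solution: W = (9.36, 57.6).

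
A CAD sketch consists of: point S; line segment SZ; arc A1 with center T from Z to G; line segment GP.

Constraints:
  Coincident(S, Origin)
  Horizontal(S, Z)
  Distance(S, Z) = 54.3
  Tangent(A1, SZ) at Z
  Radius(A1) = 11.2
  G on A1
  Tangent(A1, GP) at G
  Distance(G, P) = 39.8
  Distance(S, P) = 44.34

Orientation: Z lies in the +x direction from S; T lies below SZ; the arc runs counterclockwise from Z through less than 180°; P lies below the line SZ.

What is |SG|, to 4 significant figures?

45.27

Checks: |TG| = 11.20 ✓; ∠(TG, GP) = 90.00° ✓; |GP| = 39.80 ✓; |SP| = 44.34 ✓.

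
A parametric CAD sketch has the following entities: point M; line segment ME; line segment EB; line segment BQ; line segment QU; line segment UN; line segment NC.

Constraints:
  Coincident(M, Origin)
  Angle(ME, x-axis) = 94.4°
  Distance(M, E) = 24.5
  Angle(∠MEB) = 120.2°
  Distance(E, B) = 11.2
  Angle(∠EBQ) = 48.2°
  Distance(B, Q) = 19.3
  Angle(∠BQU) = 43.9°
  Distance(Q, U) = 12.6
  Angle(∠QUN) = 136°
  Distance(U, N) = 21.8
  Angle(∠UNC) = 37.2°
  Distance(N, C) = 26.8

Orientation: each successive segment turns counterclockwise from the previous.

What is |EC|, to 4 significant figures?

15.99

∠QUN = 136.0° gives UN at 106.1° from the x-axis; with |UN| = 21.8, N = (-6.793, 42.83). ∠UNC = 37.2° gives NC at -111.1° from the x-axis; with |NC| = 26.8, C = (-16.44, 17.83). Then |EC| = |C − E| = 15.99.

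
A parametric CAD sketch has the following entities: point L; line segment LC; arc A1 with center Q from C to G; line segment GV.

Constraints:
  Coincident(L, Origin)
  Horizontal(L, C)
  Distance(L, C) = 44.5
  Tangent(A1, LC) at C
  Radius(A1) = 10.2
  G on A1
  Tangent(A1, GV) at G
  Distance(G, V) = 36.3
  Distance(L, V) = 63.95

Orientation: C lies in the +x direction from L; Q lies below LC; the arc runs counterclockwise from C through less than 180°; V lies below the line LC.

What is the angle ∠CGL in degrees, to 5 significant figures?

108.96°

Checks: |QG| = 10.20 ✓; ∠(QG, GV) = 90.00° ✓; |GV| = 36.30 ✓; |LV| = 63.95 ✓.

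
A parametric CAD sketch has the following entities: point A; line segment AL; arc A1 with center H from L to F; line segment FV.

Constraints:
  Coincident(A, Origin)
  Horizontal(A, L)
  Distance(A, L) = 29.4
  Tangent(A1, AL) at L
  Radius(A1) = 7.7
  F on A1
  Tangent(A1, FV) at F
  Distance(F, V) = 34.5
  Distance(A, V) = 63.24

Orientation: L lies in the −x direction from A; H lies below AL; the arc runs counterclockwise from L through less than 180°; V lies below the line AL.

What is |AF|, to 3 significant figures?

36.2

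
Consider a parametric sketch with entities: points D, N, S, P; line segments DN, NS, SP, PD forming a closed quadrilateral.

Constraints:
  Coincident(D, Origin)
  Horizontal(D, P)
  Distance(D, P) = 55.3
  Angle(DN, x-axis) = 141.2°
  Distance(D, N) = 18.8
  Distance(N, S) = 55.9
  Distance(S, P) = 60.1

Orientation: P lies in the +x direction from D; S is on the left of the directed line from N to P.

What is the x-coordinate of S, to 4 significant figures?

24.55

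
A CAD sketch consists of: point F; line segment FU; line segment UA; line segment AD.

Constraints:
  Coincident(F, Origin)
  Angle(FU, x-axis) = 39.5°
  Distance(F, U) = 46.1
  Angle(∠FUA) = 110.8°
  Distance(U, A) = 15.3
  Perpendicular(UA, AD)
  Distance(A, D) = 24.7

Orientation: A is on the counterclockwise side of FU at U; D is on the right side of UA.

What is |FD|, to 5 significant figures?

74.828

F is at the origin; FU runs at 39.5° with length 46.1, so U = 46.1·(cos 39.5°, sin 39.5°) = (35.572, 29.323). ∠FUA = 110.8°, so UA runs at 39.5° + (180° − 110.8°) = 108.70° from the x-axis; with |UA| = 15.3, A = U + 15.3·(cos 108.70°, sin 108.70°) = (30.667, 43.816). UA ⟂ AD; with |AD| = 24.7 on the right of UA, D = A + 24.7·(0.94721, 0.32061) = (54.063, 51.735). Then |FD| = |D − F| = 74.828.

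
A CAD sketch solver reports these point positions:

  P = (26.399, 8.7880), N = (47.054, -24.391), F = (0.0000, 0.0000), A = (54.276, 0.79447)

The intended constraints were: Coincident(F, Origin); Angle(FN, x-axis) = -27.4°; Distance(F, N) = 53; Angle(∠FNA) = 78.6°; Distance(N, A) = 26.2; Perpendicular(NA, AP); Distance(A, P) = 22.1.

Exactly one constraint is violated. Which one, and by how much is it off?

Distance(A, P) = 22.1 — off by 6.90.

F = (0.00, 0.00) ✓; FN at -27.40° ✓; |FN| = 53.00 ✓; ∠FNA = 78.60° ✓; |NA| = 26.20 ✓; ∠(NA, AP) = 90.00° ✓; |AP| = 29.00 ✗.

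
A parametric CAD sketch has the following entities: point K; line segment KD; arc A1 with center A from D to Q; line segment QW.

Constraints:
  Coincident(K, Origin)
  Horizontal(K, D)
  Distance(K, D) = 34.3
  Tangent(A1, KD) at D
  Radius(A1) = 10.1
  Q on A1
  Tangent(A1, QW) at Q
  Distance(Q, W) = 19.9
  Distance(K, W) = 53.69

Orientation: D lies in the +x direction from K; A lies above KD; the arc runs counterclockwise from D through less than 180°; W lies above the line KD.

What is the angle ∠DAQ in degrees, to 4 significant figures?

89.44°

K is at the origin; K and D share the same y with |KD| = 34.3 and D on the +x side, so D = (34.30, 0.000). The tangent condition forces AD to be normal to KD, so A = D + (0, 10.1) = (34.30, 10.10). Since AQ ⟂ QW (tangency), |AW| = √(10.1² + 19.9²) = 22.32 regardless of where Q sits on A1. So W lies on both circle(K, 53.69) and circle(A, 22.32); the above-KD intersection is W = (44.59, 29.90). Q is the foot of the tangent from W: Q = (44.40, 10.00).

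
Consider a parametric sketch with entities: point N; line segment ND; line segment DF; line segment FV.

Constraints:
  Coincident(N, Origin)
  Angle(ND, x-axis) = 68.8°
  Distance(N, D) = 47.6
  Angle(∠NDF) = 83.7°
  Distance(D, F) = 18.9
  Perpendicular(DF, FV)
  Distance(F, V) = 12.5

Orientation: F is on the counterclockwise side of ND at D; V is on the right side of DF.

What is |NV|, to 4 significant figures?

61.36

∠NDF = 83.7°, so DF runs at 68.8° + (180° − 83.7°) = 165.1° from the x-axis; with |DF| = 18.9, F = D + 18.9·(cos 165.1°, sin 165.1°) = (-1.051, 49.24). DF ⟂ FV; with |FV| = 12.5 on the right of DF, V = F + 12.5·(0.2571, 0.9664) = (2.163, 61.32). Then |NV| = |V − N| = 61.36.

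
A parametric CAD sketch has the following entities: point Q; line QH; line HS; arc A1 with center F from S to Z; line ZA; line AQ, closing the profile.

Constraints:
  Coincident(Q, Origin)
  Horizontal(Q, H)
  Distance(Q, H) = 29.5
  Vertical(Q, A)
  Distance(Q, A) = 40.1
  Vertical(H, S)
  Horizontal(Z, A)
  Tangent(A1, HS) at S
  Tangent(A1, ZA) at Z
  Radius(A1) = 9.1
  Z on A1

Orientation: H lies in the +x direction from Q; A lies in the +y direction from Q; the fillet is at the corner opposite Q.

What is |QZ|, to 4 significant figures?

44.99

Q is at the origin; Q and H share the same y with |QH| = 29.5 and H on the +x side, so H = (29.50, 0.000). Q and A share the same x with |QA| = 40.1 and A on the +y side, so A = (0.000, 40.10). The virtual corner opposite Q is at (29.50, 40.10). Since A1 is tangent to HS there, FS ⟂ HS and tangency of A1 to ZA means the radius FZ is perpendicular to ZA, with radius 9.1, so the center F sits 9.1 in from both sides at F = (20.40, 31.00). That places the tangent points at S = (29.50, 31.00) on HS and Z = (20.40, 40.10) on ZA. Then |QZ| = |Z − Q| = 44.99.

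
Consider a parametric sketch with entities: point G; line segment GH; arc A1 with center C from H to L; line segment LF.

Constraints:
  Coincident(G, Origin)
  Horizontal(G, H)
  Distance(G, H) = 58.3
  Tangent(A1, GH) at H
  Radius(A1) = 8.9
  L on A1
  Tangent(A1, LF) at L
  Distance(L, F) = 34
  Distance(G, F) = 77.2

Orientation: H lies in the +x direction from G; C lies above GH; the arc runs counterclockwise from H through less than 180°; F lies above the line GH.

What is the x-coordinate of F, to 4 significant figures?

63.69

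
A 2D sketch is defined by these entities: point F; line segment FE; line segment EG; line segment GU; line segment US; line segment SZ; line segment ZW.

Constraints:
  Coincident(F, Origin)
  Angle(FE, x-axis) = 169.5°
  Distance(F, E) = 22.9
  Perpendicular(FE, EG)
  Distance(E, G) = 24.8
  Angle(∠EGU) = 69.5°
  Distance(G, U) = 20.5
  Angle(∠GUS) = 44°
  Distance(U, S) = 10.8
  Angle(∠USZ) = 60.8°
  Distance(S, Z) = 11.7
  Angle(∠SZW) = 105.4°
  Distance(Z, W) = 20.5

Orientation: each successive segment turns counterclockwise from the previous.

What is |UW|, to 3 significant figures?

15.7

F is at the origin; FE runs at 169.5° with length 22.9, so E = (-22.5, 4.17). FE is perpendicular to EG, so EG runs at -100°; with |EG| = 24.8, G = (-27.0, -20.2). ∠EGU = 69.5° gives GU at 10.0° from the x-axis; with |GU| = 20.5, U = (-6.85, -16.7). ∠GUS = 44.0° gives US at 146° from the x-axis; with |US| = 10.8, S = (-15.8, -10.6). ∠USZ = 60.8° gives SZ at -94.8° from the x-axis; with |SZ| = 11.7, Z = (-16.8, -22.3). ∠SZW = 105.4° gives ZW at -20.2° from the x-axis; with |ZW| = 20.5, W = (2.46, -29.4). Then |UW| = |W − U| = 15.7.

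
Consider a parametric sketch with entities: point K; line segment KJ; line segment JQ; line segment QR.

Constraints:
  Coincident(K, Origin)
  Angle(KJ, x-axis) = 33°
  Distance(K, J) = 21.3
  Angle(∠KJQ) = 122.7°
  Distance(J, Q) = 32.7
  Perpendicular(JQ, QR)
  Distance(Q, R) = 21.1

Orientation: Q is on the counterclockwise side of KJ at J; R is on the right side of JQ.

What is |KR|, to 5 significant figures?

58.967

K is at the origin; KJ runs at 33.0° with length 21.3, so J = 21.3·(cos 33.0°, sin 33.0°) = (17.864, 11.601). ∠KJQ = 122.7°, so JQ runs at 33.0° + (180° − 122.7°) = 90.300° from the x-axis; with |JQ| = 32.7, Q = J + 32.7·(cos 90.300°, sin 90.300°) = (17.692, 44.300). JQ is perpendicular to QR; with |QR| = 21.1 on the right of JQ, R = Q + 21.1·(0.99999, 0.0052360) = (38.792, 44.411). Then |KR| = |R − K| = 58.967.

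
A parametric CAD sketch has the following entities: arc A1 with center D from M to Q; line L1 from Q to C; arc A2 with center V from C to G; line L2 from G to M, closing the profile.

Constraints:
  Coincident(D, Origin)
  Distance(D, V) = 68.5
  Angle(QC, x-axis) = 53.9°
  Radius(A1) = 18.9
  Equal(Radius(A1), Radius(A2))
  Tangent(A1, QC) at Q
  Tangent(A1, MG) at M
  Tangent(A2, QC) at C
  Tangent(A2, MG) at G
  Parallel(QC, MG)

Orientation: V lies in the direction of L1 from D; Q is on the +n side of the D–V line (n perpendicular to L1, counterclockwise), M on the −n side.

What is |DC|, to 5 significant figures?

71.060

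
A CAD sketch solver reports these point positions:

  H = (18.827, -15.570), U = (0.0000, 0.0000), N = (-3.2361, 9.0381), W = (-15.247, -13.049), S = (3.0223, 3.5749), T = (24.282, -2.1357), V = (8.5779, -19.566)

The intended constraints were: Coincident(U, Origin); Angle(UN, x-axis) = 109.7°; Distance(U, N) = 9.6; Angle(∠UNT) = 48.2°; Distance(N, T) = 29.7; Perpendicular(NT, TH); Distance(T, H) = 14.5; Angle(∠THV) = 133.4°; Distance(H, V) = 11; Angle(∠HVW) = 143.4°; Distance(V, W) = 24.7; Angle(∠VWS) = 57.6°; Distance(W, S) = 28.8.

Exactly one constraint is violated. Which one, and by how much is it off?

Distance(W, S) = 28.8 — off by 4.10.

U = (0.00, 0.00) ✓; UN at 109.7° ✓; |UN| = 9.600 ✓; ∠UNT = 48.20° ✓; |NT| = 29.70 ✓; ∠(NT, TH) = 90.00° ✓; |TH| = 14.50 ✓; ∠THV = 133.4° ✓; |HV| = 11.00 ✓; ∠HVW = 143.4° ✓; |VW| = 24.70 ✓; ∠VWS = 57.60° ✓; |WS| = 24.70 ✗.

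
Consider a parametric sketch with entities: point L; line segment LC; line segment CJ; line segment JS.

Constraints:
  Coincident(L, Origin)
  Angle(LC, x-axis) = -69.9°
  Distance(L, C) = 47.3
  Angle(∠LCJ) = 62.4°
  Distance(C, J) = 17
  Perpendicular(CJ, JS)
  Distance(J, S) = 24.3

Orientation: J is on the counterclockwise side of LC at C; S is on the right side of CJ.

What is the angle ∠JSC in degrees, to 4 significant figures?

34.98°

L is at the origin; LC runs at -69.9° with length 47.3, so C = 47.3·(cos -69.9°, sin -69.9°) = (16.26, -44.42). ∠LCJ = 62.4°, so CJ runs at -69.9° + (180° − 62.4°) = 47.70° from the x-axis; with |CJ| = 17.0, J = C + 17.0·(cos 47.70°, sin 47.70°) = (27.70, -31.85). CJ ⟂ JS; with |JS| = 24.3 on the right of CJ, S = J + 24.3·(0.7396, -0.6730) = (45.67, -48.20). Then cos ∠JSC = SJ·SC / (|SJ||SC|), giving 34.98°.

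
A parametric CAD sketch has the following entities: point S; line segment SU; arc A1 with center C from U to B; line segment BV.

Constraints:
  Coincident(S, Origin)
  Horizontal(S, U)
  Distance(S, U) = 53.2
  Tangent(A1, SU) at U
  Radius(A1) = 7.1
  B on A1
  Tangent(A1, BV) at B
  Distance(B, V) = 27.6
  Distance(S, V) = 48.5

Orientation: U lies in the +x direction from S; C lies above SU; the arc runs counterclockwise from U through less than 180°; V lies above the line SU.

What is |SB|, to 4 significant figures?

59.26

S is at the origin; S and U share the same y with |SU| = 53.2 and U on the +x side, so U = (53.20, 0.000). Tangency of A1 to SU means the radius CU is perpendicular to SU, so C = U + (0, 7.1) = (53.20, 7.100). Since CB ⟂ BV (tangency), |CV| = √(7.1² + 27.6²) = 28.50 regardless of where B sits on A1. So V lies on both circle(S, 48.5) and circle(C, 28.50); the above-SU intersection is V = (37.43, 30.84). B is the foot of the tangent from V: B = (57.95, 12.38).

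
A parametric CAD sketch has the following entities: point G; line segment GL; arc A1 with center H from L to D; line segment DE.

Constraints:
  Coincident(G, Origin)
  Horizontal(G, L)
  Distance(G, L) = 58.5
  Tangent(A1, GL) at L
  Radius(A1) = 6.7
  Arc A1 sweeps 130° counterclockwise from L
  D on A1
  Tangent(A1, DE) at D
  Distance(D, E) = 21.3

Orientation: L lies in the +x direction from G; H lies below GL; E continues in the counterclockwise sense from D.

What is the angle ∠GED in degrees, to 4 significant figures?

27.83°

G is at the origin; GL is horizontal with |GL| = 58.5 and L on the +x side, so L = (58.50, 0.000). Tangency of A1 to GL means the radius HL is perpendicular to GL, so H = L + (0, -6.7) = (58.50, -6.700). On A1, L sits at bearing 90° from H; a 130° counterclockwise sweep puts D at bearing 220°, so D = H + 6.7·(cos 220°, sin 220°) = (53.37, -11.01). The tangent condition forces HD to be normal to DE, so DE runs along (−sin 220°, cos 220°); with |DE| = 21.3, E = (67.06, -27.32). Then cos ∠GED = EG·ED / (|EG||ED|), giving 27.83°.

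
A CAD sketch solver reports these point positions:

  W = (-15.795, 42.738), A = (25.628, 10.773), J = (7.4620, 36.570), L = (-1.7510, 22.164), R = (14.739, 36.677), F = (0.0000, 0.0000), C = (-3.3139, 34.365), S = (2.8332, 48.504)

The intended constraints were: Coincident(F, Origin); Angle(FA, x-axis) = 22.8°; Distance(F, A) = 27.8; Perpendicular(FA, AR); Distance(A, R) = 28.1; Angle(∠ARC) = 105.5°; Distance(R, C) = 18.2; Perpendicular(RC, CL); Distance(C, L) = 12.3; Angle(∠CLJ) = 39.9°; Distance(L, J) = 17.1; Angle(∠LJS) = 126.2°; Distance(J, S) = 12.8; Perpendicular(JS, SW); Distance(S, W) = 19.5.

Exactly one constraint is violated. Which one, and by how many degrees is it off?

Perpendicular(JS, SW) — off by 4.00°.

F = (0.00, 0.00) ✓; FA at 22.80° ✓; |FA| = 27.80 ✓; ∠(FA, AR) = 90.00° ✓; |AR| = 28.10 ✓; ∠ARC = 105.5° ✓; |RC| = 18.20 ✓; ∠(RC, CL) = 90.00° ✓; |CL| = 12.30 ✓; ∠CLJ = 39.90° ✓; |LJ| = 17.10 ✓; ∠LJS = 126.2° ✓; |JS| = 12.80 ✓; ∠(JS, SW) = 86.00° ✗; |SW| = 19.50 ✓.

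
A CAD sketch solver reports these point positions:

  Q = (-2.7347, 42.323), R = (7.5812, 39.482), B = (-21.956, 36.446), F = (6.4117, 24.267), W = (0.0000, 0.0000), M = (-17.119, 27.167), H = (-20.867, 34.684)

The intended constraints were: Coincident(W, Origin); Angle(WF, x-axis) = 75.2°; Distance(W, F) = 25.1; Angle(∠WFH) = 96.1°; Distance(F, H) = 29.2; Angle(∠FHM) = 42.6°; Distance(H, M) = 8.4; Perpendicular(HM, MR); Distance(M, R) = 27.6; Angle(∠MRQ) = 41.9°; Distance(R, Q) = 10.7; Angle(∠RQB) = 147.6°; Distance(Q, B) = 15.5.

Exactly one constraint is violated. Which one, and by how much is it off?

Distance(Q, B) = 15.5 — off by 4.60.

W = (0.00, 0.00) ✓; WF at 75.20° ✓; |WF| = 25.10 ✓; ∠WFH = 96.10° ✓; |FH| = 29.20 ✓; ∠FHM = 42.60° ✓; |HM| = 8.400 ✓; ∠(HM, MR) = 90.00° ✓; |MR| = 27.60 ✓; ∠MRQ = 41.90° ✓; |RQ| = 10.70 ✓; ∠RQB = 147.6° ✓; |QB| = 20.10 ✗.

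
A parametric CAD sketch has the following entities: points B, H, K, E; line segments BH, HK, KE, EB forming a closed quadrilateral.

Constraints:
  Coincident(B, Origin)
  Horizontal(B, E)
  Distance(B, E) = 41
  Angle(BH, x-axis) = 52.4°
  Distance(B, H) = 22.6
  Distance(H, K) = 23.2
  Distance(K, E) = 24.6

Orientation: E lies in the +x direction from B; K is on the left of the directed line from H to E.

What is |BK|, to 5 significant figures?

43.450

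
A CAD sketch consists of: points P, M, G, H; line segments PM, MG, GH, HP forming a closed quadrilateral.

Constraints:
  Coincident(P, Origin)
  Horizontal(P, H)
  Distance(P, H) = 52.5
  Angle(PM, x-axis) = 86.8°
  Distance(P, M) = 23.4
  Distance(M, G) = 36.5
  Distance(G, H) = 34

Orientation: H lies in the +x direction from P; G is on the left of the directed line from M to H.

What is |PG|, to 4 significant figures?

47.95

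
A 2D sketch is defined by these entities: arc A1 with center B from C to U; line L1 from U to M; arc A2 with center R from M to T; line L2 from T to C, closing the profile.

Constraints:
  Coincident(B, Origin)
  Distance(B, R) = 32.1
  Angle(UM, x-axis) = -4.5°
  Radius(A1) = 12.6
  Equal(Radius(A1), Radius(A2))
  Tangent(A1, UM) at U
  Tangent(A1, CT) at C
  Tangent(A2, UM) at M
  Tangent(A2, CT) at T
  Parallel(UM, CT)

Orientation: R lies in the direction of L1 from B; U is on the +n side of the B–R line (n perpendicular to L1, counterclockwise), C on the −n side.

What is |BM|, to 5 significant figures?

34.484

Tangency of A1 to both parallel lines with radius 12.6 puts U and C at B ± 12.6·n: U = (0.98858, 12.561), C = (-0.98858, -12.561). Equal radii place M and T the same way about R: M = R + 12.6·n = (32.990, 10.043), T = R − 12.6·n = (31.012, -15.080). Then |BM| = |M − B| = 34.484.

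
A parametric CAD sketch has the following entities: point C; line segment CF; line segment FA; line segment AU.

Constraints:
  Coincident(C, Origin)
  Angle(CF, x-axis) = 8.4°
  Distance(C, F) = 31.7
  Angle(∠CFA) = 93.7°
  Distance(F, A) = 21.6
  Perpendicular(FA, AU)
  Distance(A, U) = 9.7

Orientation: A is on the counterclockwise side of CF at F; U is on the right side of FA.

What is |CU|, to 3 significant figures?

47.6

∠CFA = 93.7°, so FA runs at 8.4° + (180° − 93.7°) = 94.7° from the x-axis; with |FA| = 21.6, A = F + 21.6·(cos 94.7°, sin 94.7°) = (29.6, 26.2). FA is perpendicular to AU; with |AU| = 9.7 on the right of FA, U = A + 9.7·(0.997, 0.0819) = (39.3, 27.0). Then |CU| = |U − C| = 47.6.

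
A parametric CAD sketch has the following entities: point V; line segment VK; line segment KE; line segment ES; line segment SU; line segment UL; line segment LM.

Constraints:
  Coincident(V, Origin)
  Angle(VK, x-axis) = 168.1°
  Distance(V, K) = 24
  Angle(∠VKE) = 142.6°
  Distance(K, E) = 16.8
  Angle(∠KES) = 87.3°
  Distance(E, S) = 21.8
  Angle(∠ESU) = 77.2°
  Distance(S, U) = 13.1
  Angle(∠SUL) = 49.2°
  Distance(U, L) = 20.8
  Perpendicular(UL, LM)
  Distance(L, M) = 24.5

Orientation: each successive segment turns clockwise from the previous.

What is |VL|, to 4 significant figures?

40.29

V is at the origin; VK runs at 168.1° with length 24.0, so K = (-23.48, 4.949). ∠VKE = 142.6° gives KE at 130.7° from the x-axis; with |KE| = 16.8, E = (-34.44, 17.69). ∠KES = 87.3° gives ES at 38.00° from the x-axis; with |ES| = 21.8, S = (-17.26, 31.11). ∠ESU = 77.2° gives SU at -64.80° from the x-axis; with |SU| = 13.1, U = (-11.68, 19.25). ∠SUL = 49.2° gives UL at 164.4° from the x-axis; with |UL| = 20.8, L = (-31.72, 24.85). Then |VL| = |L − V| = 40.29.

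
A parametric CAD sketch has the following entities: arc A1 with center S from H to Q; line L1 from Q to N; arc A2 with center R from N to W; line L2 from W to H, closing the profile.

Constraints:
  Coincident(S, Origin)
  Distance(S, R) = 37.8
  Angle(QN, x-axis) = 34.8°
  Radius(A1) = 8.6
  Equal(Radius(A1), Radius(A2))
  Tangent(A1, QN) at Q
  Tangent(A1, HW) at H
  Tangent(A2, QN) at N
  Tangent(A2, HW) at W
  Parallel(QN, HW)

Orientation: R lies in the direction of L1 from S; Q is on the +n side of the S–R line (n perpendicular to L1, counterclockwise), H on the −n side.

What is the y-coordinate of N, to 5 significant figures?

28.635

The slot axis is L1's direction at 34.8°, so u = (cos 34.8°, sin 34.8°) = (0.82115, 0.57071) and n = (−sin 34.8°, cos 34.8°) = (-0.57071, 0.82115). S is at the origin and R lies 37.8 along u from S, so R = 37.8·u = (31.039, 21.573). Tangency of A1 to both parallel lines with radius 8.6 puts Q and H at S ± 8.6·n: Q = (-4.9081, 7.0619), H = (4.9081, -7.0619). Equal radii place N and W the same way about R: N = R + 8.6·n = (26.131, 28.635), W = R − 8.6·n = (35.948, 14.511). So N.y = 28.635.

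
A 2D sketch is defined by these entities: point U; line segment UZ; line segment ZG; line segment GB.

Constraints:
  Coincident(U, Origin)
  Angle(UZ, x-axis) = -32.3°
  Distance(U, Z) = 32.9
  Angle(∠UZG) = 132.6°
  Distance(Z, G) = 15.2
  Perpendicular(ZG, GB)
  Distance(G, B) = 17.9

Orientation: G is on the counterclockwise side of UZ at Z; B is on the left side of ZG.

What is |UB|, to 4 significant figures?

38.00

U is at the origin; UZ runs at -32.3° with length 32.9, so Z = 32.9·(cos -32.3°, sin -32.3°) = (27.81, -17.58). ∠UZG = 132.6°, so ZG runs at -32.3° + (180° − 132.6°) = 15.10° from the x-axis; with |ZG| = 15.2, G = Z + 15.2·(cos 15.10°, sin 15.10°) = (42.48, -13.62). ZG is perpendicular to GB; with |GB| = 17.9 on the left of ZG, B = G + 17.9·(-0.2605, 0.9655) = (37.82, 3.661). Then |UB| = |B − U| = 38.00.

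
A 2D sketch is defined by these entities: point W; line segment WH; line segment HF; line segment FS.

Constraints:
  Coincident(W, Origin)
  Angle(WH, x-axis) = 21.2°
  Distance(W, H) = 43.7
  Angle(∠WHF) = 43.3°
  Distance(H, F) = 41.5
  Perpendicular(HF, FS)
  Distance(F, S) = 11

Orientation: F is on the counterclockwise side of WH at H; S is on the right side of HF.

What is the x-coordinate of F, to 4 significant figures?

2.292

W is at the origin; WH runs at 21.2° with length 43.7, so H = 43.7·(cos 21.2°, sin 21.2°) = (40.74, 15.80). ∠WHF = 43.3°, so HF runs at 21.2° + (180° − 43.3°) = 157.9° from the x-axis; with |HF| = 41.5, F = H + 41.5·(cos 157.9°, sin 157.9°) = (2.292, 31.42). So F.x = 2.292.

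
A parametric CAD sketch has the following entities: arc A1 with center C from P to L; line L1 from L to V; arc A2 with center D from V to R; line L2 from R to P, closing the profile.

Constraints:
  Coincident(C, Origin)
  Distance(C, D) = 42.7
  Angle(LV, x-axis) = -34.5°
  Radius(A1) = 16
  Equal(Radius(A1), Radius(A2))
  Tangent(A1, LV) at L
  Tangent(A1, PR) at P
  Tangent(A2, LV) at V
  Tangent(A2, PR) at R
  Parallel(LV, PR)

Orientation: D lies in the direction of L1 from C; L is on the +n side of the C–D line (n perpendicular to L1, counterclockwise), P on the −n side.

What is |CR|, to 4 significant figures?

45.60

The slot axis is L1's direction at -34.5°, so u = (cos -34.5°, sin -34.5°) = (0.8241, -0.5664) and n = (−sin -34.5°, cos -34.5°) = (0.5664, 0.8241). C is at the origin and D lies 42.7 along u from C, so D = 42.7·u = (35.19, -24.19). Tangency of A1 to both parallel lines with radius 16.0 puts L and P at C ± 16.0·n: L = (9.062, 13.19), P = (-9.062, -13.19). Equal radii place V and R the same way about D: V = D + 16.0·n = (44.25, -11.00), R = D − 16.0·n = (26.13, -37.37). Then |CR| = |R − C| = 45.60.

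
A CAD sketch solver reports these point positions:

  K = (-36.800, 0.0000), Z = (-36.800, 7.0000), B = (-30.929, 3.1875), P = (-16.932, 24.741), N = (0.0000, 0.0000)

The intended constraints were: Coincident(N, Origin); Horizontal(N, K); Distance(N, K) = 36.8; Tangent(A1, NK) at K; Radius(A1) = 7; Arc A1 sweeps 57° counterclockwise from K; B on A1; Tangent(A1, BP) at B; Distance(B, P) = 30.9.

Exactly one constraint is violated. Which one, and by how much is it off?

Distance(B, P) = 30.9 — off by 5.20.

N = (0.00, 0.00) ✓; N.y = 0.00, K.y = 0.00 ✓; |NK| = 36.80 ✓; ∠(ZK, KN) = 90.00° ✓; |ZK| = 7.000 ✓; bearing(Z→B) − bearing(Z→K) = 57.00° ✓; |ZB| = 7.000 ✓; ∠(ZB, BP) = 90.00° ✓; |BP| = 25.70 ✗.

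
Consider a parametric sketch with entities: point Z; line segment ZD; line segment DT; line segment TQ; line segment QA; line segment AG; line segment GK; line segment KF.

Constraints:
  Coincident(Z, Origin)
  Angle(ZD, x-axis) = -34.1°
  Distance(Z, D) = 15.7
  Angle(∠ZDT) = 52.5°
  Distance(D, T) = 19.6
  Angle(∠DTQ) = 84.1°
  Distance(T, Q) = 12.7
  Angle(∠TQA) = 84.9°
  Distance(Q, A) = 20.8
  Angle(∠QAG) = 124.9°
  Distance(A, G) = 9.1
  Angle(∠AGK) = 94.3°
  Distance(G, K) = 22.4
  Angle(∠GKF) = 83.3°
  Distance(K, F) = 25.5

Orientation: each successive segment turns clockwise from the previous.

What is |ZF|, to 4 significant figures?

13.76

Z is at the origin; ZD runs at -34.1° with length 15.7, so D = (13.00, -8.802). ∠ZDT = 52.5° gives DT at -161.6° from the x-axis; with |DT| = 19.6, T = (-5.597, -14.99). ∠DTQ = 84.1° gives TQ at 102.5° from the x-axis; with |TQ| = 12.7, Q = (-8.346, -2.590). ∠TQA = 84.9° gives QA at 7.400° from the x-axis; with |QA| = 20.8, A = (12.28, 0.08915). ∠QAG = 124.9° gives AG at -47.70° from the x-axis; with |AG| = 9.1, G = (18.40, -6.641). ∠AGK = 94.3° gives GK at -133.4° from the x-axis; with |GK| = 22.4, K = (3.014, -22.92). ∠GKF = 83.3° gives KF at 129.9° from the x-axis; with |KF| = 25.5, F = (-13.34, -3.354). Then |ZF| = |F − Z| = 13.76.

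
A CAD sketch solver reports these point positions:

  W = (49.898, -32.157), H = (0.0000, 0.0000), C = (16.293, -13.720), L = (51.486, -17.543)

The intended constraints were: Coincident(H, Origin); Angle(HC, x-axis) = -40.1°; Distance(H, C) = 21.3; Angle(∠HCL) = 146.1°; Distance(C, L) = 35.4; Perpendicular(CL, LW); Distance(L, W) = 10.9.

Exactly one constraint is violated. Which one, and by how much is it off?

Distance(L, W) = 10.9 — off by 3.80.

H = (0.00, 0.00) ✓; HC at -40.10° ✓; |HC| = 21.30 ✓; ∠HCL = 146.1° ✓; |CL| = 35.40 ✓; ∠(CL, LW) = 90.00° ✓; |LW| = 14.70 ✗.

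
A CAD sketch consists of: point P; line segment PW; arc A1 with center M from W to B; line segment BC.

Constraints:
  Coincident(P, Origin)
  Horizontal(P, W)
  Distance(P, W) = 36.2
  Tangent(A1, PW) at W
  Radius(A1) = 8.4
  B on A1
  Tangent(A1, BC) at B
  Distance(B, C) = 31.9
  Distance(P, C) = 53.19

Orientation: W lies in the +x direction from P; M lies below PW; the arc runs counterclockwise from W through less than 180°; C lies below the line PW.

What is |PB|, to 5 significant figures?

29.626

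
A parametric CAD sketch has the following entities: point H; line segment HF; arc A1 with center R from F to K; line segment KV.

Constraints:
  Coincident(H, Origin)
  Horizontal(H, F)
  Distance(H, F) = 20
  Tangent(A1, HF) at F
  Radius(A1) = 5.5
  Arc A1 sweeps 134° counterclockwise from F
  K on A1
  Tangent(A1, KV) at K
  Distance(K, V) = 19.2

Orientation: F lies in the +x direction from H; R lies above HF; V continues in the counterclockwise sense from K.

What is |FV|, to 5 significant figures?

24.962

On A1, F sits at bearing -90° from R; a 134° counterclockwise sweep puts K at bearing 44°, so K = R + 5.5·(cos 44°, sin 44°) = (23.956, 9.3206). A1 meets KV tangentially, so RK is at right angles to KV, so KV runs along (−sin 44°, cos 44°); with |KV| = 19.2, V = (10.619, 23.132). Then |FV| = |V − F| = 24.962.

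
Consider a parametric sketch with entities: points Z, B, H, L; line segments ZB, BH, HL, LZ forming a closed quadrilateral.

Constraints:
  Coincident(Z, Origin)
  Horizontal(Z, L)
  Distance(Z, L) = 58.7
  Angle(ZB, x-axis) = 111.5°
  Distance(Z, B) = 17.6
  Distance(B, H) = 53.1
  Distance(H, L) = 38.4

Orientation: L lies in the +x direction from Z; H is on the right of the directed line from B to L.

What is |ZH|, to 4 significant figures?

36.99

Z is at the origin; Z and L share the same y with |ZL| = 58.7 and L in +x, so L = (58.7, 0). ZB runs at 111.5° with |ZB| = 17.6, so B = (-6.450, 16.38). H is determined by |BH| = 53.1 and |HL| = 38.4 together: it lies at the intersection of circle(B, 53.1) and circle(L, 38.4). With |BL| = 67.18, the foot of the radical line on BL is 43.60 from B and the perpendicular offset is √(53.1² − 43.60²) = 30.31. Taking the right-of-BL solution: H = (28.45, -23.65).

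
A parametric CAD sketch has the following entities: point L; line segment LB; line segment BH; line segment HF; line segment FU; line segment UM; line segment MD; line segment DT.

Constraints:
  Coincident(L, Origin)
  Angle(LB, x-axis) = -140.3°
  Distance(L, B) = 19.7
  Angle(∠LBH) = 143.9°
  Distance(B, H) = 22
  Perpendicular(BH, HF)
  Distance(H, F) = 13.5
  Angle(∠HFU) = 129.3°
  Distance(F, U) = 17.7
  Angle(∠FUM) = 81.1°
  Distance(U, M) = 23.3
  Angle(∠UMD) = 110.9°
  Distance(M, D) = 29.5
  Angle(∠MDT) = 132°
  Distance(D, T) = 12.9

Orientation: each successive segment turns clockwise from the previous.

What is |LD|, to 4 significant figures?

43.06

L is at the origin; LB runs at -140.3° with length 19.7, so B = (-15.16, -12.58). ∠LBH = 143.9° gives BH at -176.4° from the x-axis; with |BH| = 22.0, H = (-37.11, -13.97). BH ⟂ HF, so HF runs at 93.60°; with |HF| = 13.5, F = (-37.96, -0.4918). ∠HFU = 129.3° gives FU at 42.90° from the x-axis; with |FU| = 17.7, U = (-25.00, 11.56). ∠FUM = 81.1° gives UM at -56.00° from the x-axis; with |UM| = 23.3, M = (-11.97, -7.760). ∠UMD = 110.9° gives MD at -125.1° from the x-axis; with |MD| = 29.5, D = (-28.93, -31.89). Then |LD| = |D − L| = 43.06.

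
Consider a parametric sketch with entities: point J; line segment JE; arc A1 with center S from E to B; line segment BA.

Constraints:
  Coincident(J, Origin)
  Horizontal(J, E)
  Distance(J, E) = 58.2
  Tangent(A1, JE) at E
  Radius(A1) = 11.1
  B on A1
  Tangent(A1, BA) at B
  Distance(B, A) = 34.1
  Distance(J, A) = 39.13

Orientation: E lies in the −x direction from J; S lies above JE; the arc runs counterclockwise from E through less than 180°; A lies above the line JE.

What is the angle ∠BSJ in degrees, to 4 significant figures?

32.18°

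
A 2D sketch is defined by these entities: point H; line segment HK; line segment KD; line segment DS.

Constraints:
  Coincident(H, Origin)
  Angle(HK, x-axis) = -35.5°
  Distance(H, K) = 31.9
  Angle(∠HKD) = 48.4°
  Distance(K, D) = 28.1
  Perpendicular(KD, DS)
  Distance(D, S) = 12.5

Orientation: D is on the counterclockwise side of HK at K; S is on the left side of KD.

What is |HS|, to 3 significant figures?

13.3

H is at the origin; HK runs at -35.5° with length 31.9, so K = 31.9·(cos -35.5°, sin -35.5°) = (26.0, -18.5). ∠HKD = 48.4°, so KD runs at -35.5° + (180° − 48.4°) = 96.1° from the x-axis; with |KD| = 28.1, D = K + 28.1·(cos 96.1°, sin 96.1°) = (23.0, 9.42). The perpendicularity gives DS at right angles to KD; with |DS| = 12.5 on the left of KD, S = D + 12.5·(-0.994, -0.106) = (10.6, 8.09). Then |HS| = |S − H| = 13.3.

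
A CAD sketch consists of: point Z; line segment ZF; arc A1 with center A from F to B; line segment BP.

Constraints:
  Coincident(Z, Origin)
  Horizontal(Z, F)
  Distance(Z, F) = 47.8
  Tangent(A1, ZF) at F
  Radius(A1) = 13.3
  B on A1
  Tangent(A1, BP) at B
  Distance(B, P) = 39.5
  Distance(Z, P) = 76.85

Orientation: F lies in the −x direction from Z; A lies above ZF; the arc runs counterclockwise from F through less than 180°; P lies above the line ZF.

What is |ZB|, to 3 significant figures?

40.9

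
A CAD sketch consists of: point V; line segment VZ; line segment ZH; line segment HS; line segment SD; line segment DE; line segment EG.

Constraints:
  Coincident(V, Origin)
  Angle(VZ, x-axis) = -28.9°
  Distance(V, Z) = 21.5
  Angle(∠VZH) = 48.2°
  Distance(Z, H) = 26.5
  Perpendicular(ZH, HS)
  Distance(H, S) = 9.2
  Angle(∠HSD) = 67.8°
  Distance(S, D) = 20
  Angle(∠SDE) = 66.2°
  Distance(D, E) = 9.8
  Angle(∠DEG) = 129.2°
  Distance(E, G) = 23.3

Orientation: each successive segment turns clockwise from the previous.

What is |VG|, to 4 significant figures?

30.13

V is at the origin; VZ runs at -28.9° with length 21.5, so Z = (18.82, -10.39). ∠VZH = 48.2° gives ZH at -160.7° from the x-axis; with |ZH| = 26.5, H = (-6.188, -19.15). ZH ⟂ HS, so HS runs at 109.3°; with |HS| = 9.2, S = (-9.229, -10.47). ∠HSD = 67.8° gives SD at -2.900° from the x-axis; with |SD| = 20.0, D = (10.75, -11.48). ∠SDE = 66.2° gives DE at -116.7° from the x-axis; with |DE| = 9.8, E = (6.342, -20.23). ∠DEG = 129.2° gives EG at -167.5° from the x-axis; with |EG| = 23.3, G = (-16.41, -25.28). Then |VG| = |G − V| = 30.13.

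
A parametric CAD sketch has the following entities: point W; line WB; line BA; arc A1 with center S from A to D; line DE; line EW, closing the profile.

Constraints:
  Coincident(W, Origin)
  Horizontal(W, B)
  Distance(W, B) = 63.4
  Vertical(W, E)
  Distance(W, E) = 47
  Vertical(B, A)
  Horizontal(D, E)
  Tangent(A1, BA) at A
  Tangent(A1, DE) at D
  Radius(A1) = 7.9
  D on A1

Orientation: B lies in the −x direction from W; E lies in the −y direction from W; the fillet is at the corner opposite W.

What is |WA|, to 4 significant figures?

74.49

The virtual corner opposite W is at (-63.40, -47.00). Since A1 is tangent to BA there, SA ⟂ BA and A1 meets DE tangentially, so SD is at right angles to DE, with radius 7.9, so the center S sits 7.9 in from both sides at S = (-55.50, -39.10). That places the tangent points at A = (-63.40, -39.10) on BA and D = (-55.50, -47.00) on DE. Then |WA| = |A − W| = 74.49.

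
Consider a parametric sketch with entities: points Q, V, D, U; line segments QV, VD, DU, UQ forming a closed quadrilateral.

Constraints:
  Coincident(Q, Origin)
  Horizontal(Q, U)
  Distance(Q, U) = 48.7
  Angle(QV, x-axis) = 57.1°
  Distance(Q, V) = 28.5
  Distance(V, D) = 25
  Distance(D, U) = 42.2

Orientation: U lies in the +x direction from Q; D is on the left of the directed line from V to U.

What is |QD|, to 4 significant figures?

52.87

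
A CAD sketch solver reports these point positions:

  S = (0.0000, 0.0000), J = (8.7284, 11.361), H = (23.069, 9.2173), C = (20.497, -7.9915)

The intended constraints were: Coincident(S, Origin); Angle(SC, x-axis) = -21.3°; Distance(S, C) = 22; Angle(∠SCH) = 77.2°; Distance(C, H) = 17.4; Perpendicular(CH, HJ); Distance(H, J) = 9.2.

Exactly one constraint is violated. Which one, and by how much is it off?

Distance(H, J) = 9.2 — off by 5.30.

S = (0.00, 0.00) ✓; SC at -21.30° ✓; |SC| = 22.00 ✓; ∠SCH = 77.20° ✓; |CH| = 17.40 ✓; ∠(CH, HJ) = 90.00° ✓; |HJ| = 14.50 ✗.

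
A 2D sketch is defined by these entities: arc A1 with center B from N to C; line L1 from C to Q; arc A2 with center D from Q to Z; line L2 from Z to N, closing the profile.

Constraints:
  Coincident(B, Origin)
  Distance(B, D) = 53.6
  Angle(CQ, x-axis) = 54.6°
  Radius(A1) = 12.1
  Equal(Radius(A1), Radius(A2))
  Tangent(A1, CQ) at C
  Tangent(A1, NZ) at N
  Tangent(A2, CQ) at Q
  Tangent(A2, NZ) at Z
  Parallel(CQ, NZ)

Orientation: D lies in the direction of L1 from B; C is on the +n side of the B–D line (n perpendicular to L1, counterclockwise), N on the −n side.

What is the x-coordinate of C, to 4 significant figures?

-9.863

The slot axis is L1's direction at 54.6°, so u = (cos 54.6°, sin 54.6°) = (0.5793, 0.8151) and n = (−sin 54.6°, cos 54.6°) = (-0.8151, 0.5793). B is at the origin and D lies 53.6 along u from B, so D = 53.6·u = (31.05, 43.69). Tangency of A1 to both parallel lines with radius 12.1 puts C and N at B ± 12.1·n: C = (-9.863, 7.009), N = (9.863, -7.009). So C.x = -9.863.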